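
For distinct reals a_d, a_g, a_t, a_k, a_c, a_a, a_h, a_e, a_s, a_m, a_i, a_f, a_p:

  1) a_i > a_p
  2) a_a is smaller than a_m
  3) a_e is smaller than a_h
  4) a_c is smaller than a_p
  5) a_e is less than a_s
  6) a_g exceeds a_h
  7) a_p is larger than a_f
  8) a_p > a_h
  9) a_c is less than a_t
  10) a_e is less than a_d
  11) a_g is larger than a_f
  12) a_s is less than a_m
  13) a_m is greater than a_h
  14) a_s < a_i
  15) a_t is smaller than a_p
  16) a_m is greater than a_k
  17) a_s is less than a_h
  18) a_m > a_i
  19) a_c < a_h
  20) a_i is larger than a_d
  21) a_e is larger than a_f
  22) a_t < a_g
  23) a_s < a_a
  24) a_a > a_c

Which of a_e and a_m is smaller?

a_e

Link the given pairs in sequence: a_e < a_s; a_s < a_h; a_h < a_p; a_p < a_i; a_i < a_m.
Chaining these gives a_e < a_s < a_h < a_p < a_i < a_m.
So a_e < a_m; a_e is the smaller of the two.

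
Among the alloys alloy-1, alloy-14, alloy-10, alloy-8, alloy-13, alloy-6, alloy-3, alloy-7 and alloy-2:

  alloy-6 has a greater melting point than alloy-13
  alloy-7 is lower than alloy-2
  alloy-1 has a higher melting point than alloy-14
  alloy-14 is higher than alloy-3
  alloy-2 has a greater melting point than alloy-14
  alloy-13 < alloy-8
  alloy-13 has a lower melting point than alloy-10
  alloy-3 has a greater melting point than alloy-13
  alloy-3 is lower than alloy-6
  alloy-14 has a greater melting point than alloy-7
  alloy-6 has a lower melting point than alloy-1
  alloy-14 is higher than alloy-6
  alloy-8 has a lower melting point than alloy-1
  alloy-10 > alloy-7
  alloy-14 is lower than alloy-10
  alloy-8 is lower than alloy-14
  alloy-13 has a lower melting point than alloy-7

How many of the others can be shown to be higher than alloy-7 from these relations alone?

Directly above alloy-7: alloy-14, alloy-10, alloy-2.
One step further: alloy-1 (4 so far).
No other element is forced above alloy-7 by the given relations, so the count is 4.

4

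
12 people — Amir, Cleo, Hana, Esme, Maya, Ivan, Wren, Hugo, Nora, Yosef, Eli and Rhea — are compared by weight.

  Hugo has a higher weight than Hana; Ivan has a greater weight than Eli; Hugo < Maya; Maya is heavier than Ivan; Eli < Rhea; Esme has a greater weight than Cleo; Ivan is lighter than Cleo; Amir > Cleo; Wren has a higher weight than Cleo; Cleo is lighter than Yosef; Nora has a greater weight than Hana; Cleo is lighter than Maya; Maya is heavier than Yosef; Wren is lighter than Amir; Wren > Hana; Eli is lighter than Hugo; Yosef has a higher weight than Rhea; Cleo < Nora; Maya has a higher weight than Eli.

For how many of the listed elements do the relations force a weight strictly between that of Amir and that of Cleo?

1

Chaining upward from Cleo reaches: Yosef, Wren, Nora, Esme, Maya.
Chaining downward from Amir reaches: Eli, Ivan, Hana, Wren.
Strictly between Cleo and Amir are those in both lists: Wren — 1 element.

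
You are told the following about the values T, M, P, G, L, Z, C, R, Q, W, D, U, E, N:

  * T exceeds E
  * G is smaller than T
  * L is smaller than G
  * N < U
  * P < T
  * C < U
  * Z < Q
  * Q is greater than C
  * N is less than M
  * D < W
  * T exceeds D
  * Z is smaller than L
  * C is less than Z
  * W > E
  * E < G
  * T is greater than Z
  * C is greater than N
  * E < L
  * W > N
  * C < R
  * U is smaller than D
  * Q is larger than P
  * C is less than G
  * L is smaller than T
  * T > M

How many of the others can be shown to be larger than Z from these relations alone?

4

Directly above Z: L, Q, T.
One step further: G (4 so far).
Nothing else is reachable above Z; 4 in all.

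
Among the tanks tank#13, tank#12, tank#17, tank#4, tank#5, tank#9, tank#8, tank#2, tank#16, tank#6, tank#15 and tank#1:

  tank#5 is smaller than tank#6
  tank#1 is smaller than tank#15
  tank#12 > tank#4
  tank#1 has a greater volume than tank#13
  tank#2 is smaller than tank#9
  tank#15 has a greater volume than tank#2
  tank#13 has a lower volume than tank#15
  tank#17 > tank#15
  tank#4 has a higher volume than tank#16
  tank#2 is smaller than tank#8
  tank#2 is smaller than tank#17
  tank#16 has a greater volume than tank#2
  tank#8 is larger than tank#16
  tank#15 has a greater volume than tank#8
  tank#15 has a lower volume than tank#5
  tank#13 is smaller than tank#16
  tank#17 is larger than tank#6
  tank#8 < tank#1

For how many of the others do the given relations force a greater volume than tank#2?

From tank#2 the given relations immediately reach tank#16, tank#8, tank#15, tank#9, tank#17.
From those, tank#4, tank#1, tank#5 — 8 in total.
From those, tank#6, tank#12 — 10 in total.
No other element is forced above tank#2 by the given relations, so the count is 10.

10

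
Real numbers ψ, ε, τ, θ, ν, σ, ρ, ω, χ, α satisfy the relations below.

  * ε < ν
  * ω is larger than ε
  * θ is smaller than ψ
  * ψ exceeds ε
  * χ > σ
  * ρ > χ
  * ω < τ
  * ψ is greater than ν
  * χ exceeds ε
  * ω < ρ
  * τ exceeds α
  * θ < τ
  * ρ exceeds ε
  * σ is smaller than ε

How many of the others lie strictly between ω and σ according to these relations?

Chaining upward from σ reaches: ε, ν, χ, τ, ρ, ψ.
Chaining downward from ω reaches: ε.
Strictly between σ and ω are those in both lists: ε — 1 element.

1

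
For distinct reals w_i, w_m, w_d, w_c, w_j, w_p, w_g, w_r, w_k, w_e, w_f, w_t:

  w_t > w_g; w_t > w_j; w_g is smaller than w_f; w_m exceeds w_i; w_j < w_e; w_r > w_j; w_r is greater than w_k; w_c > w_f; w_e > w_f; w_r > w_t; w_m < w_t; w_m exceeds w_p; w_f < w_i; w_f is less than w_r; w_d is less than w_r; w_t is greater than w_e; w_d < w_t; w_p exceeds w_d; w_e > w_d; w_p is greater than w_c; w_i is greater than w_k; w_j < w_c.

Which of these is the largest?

w_d is not greatest since w_d < w_p; w_k is not greatest since w_k < w_r; w_g is not greatest since w_g < w_f; w_j is not greatest since w_j < w_t; w_f is not greatest since w_f < w_e; w_c is not greatest since w_c < w_p; w_e is not greatest since w_e < w_t; w_i is not greatest since w_i < w_m; w_p is not greatest since w_p < w_m; w_m is not greatest since w_m < w_t; w_t is not greatest since w_t < w_r.
Only w_r has nothing above it, so w_r is the largest.

w_r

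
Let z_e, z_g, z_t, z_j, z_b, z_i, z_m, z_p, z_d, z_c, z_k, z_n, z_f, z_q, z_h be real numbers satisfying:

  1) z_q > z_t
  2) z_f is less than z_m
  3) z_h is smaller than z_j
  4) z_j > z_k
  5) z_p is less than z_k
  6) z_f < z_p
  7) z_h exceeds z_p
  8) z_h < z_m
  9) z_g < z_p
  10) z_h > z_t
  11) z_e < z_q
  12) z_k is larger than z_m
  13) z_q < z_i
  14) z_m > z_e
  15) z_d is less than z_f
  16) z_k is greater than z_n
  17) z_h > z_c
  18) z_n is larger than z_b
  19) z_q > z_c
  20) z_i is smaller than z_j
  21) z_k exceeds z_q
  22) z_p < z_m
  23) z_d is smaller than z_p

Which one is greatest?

z_t is not greatest since z_t < z_h; z_e is not greatest since z_e < z_m; z_d is not greatest since z_d < z_f; z_g is not greatest since z_g < z_p; z_f is not greatest since z_f < z_p; z_b is not greatest since z_b < z_n; z_c is not greatest since z_c < z_h; z_q is not greatest since z_q < z_k; z_i is not greatest since z_i < z_j; z_p is not greatest since z_p < z_h; z_n is not greatest since z_n < z_k; z_h is not greatest since z_h < z_j; z_m is not greatest since z_m < z_k; z_k is not greatest since z_k < z_j.
Only z_j has nothing above it, so z_j is the greatest.

z_j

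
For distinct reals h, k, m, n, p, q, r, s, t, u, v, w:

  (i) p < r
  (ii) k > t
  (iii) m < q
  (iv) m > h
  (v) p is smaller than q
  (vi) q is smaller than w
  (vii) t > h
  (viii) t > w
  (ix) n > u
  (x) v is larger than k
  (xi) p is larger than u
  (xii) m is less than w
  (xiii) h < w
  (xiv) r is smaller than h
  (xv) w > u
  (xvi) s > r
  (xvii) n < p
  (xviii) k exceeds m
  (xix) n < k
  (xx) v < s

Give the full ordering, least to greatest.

The consecutive links are each given: u < n; n < p; p < r; r < h; h < m; m < q; q < w; w < t; t < k; k < v; v < s.

u < n < p < r < h < m < q < w < t < k < v < s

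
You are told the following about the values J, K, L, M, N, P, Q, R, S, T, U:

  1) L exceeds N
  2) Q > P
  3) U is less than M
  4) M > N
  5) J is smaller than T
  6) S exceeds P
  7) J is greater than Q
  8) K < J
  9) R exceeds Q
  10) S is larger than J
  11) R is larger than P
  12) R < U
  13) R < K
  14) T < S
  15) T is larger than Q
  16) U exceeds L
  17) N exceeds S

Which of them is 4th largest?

Chaining the given pairs: P < Q < R < K < J < T < S < N < L < U < M.
The 4th largest is N.

N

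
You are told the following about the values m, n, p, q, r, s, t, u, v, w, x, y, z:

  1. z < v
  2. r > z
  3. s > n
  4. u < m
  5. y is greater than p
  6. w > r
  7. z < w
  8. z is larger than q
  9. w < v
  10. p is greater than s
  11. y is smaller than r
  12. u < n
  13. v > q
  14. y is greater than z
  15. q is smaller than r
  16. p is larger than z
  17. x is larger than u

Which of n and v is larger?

n < s and s < p give n < p.
With p < y: n < s < p < y.
Then y < r extends the chain to r.
Then r < w extends the chain to w.
With w < v: n < s < p < y < r < w < v.
So n < v; v is the larger of the two.

v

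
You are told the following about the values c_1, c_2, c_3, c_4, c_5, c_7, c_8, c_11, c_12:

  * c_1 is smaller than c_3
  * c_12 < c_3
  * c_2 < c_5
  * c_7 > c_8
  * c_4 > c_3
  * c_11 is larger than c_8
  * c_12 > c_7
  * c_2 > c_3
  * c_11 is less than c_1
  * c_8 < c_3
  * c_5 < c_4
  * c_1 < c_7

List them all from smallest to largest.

c_8 < c_11 < c_1 < c_7 < c_12 < c_3 < c_2 < c_5 < c_4

Nothing is placed below c_8, so it is least; from there c_8 < c_11; c_11 < c_1; c_1 < c_7; c_7 < c_12; c_12 < c_3; c_3 < c_2; c_2 < c_5; c_5 < c_4, each given directly.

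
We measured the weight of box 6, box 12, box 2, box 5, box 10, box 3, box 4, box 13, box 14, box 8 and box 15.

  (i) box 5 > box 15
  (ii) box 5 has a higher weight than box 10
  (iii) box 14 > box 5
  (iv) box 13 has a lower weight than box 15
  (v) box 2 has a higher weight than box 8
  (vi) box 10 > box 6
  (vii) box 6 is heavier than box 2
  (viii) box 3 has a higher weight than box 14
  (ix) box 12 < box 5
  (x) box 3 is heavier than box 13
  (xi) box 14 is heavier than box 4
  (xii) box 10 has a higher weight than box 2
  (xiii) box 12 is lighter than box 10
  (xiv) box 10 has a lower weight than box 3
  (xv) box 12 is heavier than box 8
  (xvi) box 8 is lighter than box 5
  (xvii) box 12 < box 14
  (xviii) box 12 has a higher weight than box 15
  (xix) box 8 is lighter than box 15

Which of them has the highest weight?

box 3

Chaining downward from box 3: directly below it, box 13, box 10, box 14; then box 2, box 4, box 6, box 12, box 5; then box 8, box 15.
That covers every other element, and nothing is given above box 3, so box 3 is the highest weight.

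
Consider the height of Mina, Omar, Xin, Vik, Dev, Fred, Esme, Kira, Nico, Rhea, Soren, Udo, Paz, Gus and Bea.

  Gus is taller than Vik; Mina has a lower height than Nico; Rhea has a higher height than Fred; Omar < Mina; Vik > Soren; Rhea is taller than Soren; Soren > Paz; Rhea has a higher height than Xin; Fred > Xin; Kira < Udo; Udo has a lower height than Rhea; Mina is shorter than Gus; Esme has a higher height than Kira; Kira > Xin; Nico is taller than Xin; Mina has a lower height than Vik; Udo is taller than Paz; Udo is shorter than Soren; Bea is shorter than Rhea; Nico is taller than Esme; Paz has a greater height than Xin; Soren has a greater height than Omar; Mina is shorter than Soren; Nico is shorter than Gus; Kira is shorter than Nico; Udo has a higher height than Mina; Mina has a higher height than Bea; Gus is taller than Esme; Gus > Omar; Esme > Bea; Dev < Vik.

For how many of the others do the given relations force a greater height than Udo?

4

From Udo the given relations immediately reach Soren, Rhea.
From those, Vik — 3 in total.
From those, Gus — 4 in total.
No other element is forced above Udo by the given relations, so the count is 4.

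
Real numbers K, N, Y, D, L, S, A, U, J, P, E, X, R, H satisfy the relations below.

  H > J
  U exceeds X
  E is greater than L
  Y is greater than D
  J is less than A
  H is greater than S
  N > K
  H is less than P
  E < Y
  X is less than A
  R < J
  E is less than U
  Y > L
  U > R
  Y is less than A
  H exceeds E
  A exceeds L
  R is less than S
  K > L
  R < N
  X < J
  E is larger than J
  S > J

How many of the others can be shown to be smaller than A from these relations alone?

7

The elements the relations force below A are R, D, L, X, J, E, Y — no chain reaches any other.
That is 7.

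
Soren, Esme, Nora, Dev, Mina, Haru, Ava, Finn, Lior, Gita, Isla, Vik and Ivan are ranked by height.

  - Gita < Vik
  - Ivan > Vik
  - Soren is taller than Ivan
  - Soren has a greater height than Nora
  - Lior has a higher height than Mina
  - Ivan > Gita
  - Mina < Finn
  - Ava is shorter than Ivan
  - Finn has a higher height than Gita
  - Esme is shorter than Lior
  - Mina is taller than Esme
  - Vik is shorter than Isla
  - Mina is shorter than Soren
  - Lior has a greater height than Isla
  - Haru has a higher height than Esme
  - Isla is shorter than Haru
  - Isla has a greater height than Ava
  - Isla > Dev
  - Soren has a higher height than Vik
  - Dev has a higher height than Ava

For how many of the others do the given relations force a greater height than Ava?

6

From Ava the given relations immediately reach Dev, Isla, Ivan.
From those, Soren, Lior, Haru — 6 in total.
No other element is forced above Ava by the given relations, so the count is 6.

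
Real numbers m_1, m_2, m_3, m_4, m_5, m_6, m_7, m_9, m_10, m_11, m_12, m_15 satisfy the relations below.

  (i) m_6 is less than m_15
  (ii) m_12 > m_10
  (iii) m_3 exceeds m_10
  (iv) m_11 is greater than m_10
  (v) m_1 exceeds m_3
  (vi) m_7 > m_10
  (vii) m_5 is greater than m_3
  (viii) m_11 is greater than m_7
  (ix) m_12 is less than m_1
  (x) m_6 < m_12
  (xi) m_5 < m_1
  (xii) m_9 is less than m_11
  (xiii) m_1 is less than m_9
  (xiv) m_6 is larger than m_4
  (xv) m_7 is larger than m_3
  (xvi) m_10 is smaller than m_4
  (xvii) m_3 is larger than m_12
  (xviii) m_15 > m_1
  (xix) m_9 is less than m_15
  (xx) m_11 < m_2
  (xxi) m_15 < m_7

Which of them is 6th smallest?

m_5

Piecing the relations together gives one ordering: m_10 < m_4 < m_6 < m_12 < m_3 < m_5 < m_1 < m_9 < m_15 < m_7 < m_11 < m_2.
The 6th smallest is m_5.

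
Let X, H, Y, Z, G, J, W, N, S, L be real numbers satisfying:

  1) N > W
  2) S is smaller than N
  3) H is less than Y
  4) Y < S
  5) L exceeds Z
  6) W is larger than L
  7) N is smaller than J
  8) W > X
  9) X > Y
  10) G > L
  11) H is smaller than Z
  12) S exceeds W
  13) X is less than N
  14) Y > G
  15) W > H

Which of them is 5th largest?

X

Piecing the relations together gives one ordering: H < Z < L < G < Y < X < W < S < N < J.
The 5th largest is X.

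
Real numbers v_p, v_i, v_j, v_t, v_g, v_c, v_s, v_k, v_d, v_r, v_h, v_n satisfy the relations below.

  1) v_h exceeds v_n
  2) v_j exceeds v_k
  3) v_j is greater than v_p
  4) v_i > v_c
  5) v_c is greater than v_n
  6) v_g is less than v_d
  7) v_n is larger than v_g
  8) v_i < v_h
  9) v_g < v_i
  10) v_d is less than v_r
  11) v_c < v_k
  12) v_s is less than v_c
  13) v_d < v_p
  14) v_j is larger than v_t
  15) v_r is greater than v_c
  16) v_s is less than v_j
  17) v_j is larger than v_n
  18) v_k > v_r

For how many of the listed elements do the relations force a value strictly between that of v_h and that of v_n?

The relations place v_n below v_h. An element lies strictly between them when it is forced above v_n and also forced below v_h.
Above v_n: {v_c, v_r, v_i, v_k, v_j}. Below v_h: {v_g, v_s, v_c, v_i}.
Intersection: {v_c, v_i} — 2.

2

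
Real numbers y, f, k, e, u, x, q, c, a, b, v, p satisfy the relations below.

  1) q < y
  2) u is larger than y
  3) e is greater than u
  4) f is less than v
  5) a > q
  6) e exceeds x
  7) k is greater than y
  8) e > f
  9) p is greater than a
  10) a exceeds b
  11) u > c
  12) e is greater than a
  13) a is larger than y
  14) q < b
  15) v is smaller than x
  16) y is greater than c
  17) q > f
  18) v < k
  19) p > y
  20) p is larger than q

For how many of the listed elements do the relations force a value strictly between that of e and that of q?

4

The relations place q below e. An element lies strictly between them when it is forced above q and also forced below e.
Above q: {y, b, u, a, p, k}. Below e: {f, c, y, v, b, x, u, a}.
Intersection: {y, b, u, a} — 4.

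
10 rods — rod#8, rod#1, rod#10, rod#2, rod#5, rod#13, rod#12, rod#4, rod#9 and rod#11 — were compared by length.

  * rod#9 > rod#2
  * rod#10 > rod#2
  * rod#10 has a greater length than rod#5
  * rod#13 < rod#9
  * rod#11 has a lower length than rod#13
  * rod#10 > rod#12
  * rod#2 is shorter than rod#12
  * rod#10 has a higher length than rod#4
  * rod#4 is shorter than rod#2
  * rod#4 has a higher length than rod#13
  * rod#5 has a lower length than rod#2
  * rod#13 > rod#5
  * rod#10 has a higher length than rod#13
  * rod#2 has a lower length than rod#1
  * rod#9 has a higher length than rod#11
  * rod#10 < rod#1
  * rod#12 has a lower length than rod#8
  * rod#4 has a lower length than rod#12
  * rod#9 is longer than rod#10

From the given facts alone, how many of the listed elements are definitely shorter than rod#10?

6

The elements the relations force below rod#10 are rod#5, rod#11, rod#13, rod#4, rod#2, rod#12 — no chain reaches any other.
That is 6.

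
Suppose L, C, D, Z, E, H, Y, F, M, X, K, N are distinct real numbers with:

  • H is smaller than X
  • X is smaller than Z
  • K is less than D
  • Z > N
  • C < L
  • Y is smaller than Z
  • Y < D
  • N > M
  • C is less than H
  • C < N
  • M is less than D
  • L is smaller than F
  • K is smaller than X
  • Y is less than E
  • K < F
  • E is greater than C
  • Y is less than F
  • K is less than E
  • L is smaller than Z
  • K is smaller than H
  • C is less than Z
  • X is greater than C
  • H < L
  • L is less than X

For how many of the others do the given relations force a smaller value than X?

4

Directly below X: C, K, H, L.
Nothing else is reachable below X; 4 in all.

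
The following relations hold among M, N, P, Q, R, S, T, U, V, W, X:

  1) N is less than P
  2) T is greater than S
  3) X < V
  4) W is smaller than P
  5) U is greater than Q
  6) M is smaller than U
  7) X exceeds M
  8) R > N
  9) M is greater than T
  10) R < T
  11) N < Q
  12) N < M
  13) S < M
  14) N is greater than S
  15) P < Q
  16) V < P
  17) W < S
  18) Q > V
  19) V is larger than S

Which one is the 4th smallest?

The consecutive relations fix a unique order: W < S < N < R < T < M < X < V < P < Q < U.
The 4th smallest is R.

R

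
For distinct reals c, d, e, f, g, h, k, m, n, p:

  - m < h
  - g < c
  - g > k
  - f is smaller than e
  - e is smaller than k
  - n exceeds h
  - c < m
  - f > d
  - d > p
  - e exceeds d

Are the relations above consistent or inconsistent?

consistent

The single ordering p < d < f < e < k < g < c < m < h < n satisfies every listed relation, so no contradiction arises.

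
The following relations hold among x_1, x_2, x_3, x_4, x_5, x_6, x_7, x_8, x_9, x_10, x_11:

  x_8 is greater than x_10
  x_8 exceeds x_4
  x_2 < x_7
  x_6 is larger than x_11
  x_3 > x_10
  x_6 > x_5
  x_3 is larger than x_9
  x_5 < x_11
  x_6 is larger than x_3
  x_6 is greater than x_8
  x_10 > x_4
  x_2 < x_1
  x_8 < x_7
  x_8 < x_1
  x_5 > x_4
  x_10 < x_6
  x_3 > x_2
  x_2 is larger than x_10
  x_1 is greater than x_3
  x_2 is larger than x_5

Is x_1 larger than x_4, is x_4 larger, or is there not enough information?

x_1

x_4 < x_10 and x_10 < x_2 give x_4 < x_2.
With x_2 < x_3: x_4 < x_10 < x_2 < x_3.
With x_3 < x_1: x_4 < x_10 < x_2 < x_3 < x_1.
So x_1 is larger.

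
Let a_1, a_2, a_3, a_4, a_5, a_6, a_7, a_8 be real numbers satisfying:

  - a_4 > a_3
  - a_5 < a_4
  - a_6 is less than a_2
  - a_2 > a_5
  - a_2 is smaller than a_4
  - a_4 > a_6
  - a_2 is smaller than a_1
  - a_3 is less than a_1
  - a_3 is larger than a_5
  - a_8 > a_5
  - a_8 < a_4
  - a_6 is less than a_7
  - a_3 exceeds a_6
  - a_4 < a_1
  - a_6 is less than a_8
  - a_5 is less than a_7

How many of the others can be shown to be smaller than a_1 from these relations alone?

6

Directly below a_1: a_2, a_3, a_4.
One step further: a_6, a_5, a_8 (6 so far).
No other element is forced below a_1 by the given relations, so the count is 6.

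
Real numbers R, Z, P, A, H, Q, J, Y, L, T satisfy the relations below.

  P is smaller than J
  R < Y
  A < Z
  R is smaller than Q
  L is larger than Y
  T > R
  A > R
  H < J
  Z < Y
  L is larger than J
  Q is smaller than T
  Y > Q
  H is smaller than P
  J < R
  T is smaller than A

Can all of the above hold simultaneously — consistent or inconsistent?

Every relation is compatible with H < P < J < R < Q < T < A < Z < Y < L; the set is consistent.

consistent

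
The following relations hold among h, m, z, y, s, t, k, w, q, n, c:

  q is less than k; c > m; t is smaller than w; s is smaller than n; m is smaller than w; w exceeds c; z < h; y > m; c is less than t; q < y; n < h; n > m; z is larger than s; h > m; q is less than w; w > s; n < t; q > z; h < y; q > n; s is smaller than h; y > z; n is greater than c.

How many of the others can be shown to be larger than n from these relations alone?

6

Directly above n: h, t, q.
One step further: w, k, y (6 so far).
No other element is forced above n by the given relations, so the count is 6.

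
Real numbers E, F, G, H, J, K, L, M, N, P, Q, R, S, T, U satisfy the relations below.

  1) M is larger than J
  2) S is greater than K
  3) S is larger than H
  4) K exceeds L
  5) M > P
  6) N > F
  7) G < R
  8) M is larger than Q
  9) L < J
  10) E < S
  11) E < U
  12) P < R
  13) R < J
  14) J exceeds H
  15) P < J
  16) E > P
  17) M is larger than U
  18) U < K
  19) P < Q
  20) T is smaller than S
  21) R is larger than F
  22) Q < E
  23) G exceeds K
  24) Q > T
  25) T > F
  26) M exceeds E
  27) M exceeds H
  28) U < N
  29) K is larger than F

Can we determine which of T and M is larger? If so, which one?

T < Q and Q < E give T < E.
With E < U: T < Q < E < U.
With U < K: T < Q < E < U < K.
With K < G: T < Q < E < U < K < G.
With G < R: T < Q < E < U < K < G < R.
Then R < J extends the chain to J.
Then J < M extends the chain to M.
So M is larger.

M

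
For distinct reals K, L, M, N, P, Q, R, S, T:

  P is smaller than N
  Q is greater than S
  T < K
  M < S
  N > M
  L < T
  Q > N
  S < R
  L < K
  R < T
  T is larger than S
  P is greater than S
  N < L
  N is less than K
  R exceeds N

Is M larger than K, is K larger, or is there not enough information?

K

Link the given pairs in sequence: M < S; S < P; P < N; N < R; R < T; T < K.
Together: M < S < P < N < R < T < K.
So K is larger.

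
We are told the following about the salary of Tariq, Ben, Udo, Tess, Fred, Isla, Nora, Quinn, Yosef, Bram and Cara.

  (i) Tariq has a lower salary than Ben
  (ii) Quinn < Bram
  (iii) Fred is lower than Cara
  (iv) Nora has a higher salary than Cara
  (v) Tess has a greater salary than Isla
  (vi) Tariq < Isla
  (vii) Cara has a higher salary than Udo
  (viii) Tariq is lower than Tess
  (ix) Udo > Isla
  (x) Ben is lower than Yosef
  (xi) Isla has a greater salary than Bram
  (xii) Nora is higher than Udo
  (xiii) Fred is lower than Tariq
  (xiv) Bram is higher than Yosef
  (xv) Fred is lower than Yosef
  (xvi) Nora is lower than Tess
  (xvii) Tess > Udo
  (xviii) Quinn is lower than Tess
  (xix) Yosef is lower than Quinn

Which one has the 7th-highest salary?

Quinn

Chaining the given pairs: Fred < Tariq < Ben < Yosef < Quinn < Bram < Isla < Udo < Cara < Nora < Tess.
The 7th largest is Quinn.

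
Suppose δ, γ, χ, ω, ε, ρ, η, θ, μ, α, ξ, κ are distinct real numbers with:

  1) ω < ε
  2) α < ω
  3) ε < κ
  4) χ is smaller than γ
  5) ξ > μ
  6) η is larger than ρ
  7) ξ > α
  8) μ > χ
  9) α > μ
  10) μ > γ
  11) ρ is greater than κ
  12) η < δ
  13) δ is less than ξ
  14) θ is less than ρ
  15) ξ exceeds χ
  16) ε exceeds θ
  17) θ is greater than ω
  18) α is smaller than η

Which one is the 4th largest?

Chaining the given pairs: χ < γ < μ < α < ω < θ < ε < κ < ρ < η < δ < ξ.
The 4th largest is ρ.

ρ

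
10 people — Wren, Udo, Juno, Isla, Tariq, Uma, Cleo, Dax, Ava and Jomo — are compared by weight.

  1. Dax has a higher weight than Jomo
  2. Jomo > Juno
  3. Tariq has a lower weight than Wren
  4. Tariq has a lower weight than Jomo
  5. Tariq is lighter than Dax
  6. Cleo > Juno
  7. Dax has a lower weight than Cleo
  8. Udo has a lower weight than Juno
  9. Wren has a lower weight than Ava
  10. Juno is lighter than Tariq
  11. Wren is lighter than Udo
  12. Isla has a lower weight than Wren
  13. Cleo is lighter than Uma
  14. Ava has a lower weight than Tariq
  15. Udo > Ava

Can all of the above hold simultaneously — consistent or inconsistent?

inconsistent

Chaining the given relations yields Wren < Ava < Udo < Juno < Tariq, so Wren < Tariq. But one relation states Tariq < Wren. These cannot both hold.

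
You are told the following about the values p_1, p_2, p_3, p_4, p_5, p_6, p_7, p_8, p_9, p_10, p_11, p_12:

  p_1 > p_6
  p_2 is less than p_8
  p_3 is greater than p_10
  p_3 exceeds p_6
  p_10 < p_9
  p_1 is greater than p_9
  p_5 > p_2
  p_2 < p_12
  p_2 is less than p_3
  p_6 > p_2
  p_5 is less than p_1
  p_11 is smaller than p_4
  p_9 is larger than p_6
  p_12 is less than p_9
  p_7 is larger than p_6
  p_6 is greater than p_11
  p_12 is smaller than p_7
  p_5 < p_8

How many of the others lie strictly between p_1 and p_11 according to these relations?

2

The relations place p_11 below p_1. An element lies strictly between them when it is forced above p_11 and also forced below p_1.
Above p_11: {p_6, p_4, p_9, p_3, p_7}. Below p_1: {p_10, p_2, p_6, p_5, p_12, p_9}.
Intersection: {p_6, p_9} — 2.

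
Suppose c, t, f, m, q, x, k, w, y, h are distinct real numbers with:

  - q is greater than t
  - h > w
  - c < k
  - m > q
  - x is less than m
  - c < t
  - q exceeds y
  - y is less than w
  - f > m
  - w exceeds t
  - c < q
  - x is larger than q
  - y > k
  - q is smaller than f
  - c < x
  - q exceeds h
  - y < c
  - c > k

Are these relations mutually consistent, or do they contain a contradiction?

inconsistent

We have c < k stated directly, yet also k < y < c by chaining the others — so k < c. Contradiction.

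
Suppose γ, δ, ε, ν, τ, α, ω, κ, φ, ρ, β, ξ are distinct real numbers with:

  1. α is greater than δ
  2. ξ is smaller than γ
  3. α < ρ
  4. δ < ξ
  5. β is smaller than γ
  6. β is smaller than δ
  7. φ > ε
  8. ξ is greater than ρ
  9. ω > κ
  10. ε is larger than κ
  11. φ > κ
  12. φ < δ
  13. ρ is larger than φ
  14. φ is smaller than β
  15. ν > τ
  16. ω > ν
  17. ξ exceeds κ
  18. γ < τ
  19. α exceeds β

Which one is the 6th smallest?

Chaining the given pairs: κ < ε < φ < β < δ < α < ρ < ξ < γ < τ < ν < ω.
Counting 6 from the smallest end gives α.

α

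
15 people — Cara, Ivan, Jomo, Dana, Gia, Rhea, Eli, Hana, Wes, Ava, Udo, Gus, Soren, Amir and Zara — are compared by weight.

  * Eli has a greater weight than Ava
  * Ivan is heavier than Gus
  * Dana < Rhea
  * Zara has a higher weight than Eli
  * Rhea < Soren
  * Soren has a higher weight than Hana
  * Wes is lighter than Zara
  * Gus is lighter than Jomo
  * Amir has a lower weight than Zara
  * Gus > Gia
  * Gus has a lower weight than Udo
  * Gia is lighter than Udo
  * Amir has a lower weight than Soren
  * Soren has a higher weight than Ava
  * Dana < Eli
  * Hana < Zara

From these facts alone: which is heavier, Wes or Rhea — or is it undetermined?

Following every chain through Rhea: above Rhea we get Soren; below Rhea we get Dana.
Wes is not reached, and no chain runs the other way from Wes to Rhea.
So the given relations leave the order of Rhea and Wes undetermined.

undetermined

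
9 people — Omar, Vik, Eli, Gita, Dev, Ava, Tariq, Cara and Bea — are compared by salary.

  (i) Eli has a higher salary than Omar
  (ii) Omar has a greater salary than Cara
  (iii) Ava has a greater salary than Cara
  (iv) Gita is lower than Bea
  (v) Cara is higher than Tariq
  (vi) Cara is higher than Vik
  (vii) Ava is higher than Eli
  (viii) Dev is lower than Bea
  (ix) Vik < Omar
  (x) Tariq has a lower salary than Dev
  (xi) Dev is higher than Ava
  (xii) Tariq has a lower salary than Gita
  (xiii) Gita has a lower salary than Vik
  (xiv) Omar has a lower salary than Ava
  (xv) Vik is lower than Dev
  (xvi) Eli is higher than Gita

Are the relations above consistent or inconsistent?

Every relation is compatible with Tariq < Gita < Vik < Cara < Omar < Eli < Ava < Dev < Bea; the set is consistent.

consistent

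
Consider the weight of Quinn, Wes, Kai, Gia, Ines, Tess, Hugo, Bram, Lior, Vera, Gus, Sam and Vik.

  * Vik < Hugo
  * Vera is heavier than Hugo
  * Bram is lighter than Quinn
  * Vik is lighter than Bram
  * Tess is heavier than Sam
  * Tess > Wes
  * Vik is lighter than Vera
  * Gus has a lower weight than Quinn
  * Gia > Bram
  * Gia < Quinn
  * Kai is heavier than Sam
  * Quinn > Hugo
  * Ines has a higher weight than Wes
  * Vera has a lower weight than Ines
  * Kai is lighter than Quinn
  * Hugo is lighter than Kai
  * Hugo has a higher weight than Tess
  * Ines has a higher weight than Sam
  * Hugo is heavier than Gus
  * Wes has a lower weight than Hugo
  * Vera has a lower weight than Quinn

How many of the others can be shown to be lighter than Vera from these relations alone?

6

From Vera the given relations immediately reach Vik, Hugo.
From those, Wes, Tess, Gus — 5 in total.
From those, Sam — 6 in total.
No other element is forced below Vera by the given relations, so the count is 6.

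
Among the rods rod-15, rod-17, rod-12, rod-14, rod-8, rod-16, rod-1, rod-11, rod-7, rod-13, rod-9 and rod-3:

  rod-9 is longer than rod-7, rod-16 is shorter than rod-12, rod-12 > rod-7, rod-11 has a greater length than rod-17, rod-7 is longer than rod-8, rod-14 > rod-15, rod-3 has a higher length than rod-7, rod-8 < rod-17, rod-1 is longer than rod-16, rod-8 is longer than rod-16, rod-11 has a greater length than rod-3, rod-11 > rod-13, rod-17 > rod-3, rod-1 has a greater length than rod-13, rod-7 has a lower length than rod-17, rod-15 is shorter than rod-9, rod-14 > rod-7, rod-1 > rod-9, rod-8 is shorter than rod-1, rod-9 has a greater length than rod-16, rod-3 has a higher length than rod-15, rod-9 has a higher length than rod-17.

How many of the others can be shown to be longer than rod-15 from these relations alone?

Directly above rod-15: rod-3, rod-9, rod-14.
One step further: rod-17, rod-11, rod-1 (6 so far).
Nothing else is reachable above rod-15; 6 in all.

6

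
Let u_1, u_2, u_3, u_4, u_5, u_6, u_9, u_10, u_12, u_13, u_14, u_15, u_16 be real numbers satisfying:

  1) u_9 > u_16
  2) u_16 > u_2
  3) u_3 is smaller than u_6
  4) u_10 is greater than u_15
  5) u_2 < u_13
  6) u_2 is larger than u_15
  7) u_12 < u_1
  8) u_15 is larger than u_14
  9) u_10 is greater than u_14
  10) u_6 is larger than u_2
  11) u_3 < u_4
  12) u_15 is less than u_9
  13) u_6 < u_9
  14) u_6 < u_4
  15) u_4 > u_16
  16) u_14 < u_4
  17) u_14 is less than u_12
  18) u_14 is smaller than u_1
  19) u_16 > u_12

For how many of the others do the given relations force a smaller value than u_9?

7

Directly below u_9: u_15, u_6, u_16.
One step further: u_14, u_12, u_2, u_3 (7 so far).
No other element is forced below u_9 by the given relations, so the count is 7.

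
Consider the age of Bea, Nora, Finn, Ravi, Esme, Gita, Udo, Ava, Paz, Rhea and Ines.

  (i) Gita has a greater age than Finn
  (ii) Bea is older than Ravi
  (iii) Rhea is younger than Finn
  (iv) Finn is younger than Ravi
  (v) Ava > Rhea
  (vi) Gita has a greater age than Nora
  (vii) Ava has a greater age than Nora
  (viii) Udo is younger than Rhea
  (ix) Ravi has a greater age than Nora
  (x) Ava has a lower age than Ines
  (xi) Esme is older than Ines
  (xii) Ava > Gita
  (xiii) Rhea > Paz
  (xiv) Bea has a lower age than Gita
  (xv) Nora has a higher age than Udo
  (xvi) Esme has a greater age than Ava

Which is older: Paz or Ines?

Ines

Link the given pairs in sequence: Paz < Rhea; Rhea < Finn; Finn < Ravi; Ravi < Bea; Bea < Gita; Gita < Ava; Ava < Ines.
Chaining these gives Paz < Rhea < Finn < Ravi < Bea < Gita < Ava < Ines.
So Paz < Ines; Ines is the older of the two.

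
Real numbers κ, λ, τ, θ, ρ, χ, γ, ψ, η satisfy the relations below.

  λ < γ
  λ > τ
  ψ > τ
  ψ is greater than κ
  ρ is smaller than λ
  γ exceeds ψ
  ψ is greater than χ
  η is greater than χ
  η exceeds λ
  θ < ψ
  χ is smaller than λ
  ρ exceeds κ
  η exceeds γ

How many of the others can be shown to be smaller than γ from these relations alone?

7

Directly below γ: λ, ψ.
One step further: θ, κ, τ, χ, ρ (7 so far).
No other element is forced below γ by the given relations, so the count is 7.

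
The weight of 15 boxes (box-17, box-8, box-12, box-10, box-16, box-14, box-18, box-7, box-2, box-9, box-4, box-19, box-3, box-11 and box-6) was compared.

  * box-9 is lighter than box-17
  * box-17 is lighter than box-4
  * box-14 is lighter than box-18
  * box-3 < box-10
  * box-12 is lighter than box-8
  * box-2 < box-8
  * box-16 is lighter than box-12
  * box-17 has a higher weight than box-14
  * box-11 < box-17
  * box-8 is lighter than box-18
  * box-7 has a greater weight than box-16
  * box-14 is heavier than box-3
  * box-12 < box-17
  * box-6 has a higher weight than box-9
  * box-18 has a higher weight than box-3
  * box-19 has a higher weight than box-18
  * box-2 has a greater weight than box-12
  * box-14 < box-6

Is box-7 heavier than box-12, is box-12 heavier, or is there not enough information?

Following every chain through box-12: above box-12 we get box-2, box-17, box-8, box-4, box-18, box-19; below box-12 we get box-16.
box-7 is not reached, and no chain runs the other way from box-7 to box-12.
So the given relations leave the order of box-12 and box-7 undetermined.

undetermined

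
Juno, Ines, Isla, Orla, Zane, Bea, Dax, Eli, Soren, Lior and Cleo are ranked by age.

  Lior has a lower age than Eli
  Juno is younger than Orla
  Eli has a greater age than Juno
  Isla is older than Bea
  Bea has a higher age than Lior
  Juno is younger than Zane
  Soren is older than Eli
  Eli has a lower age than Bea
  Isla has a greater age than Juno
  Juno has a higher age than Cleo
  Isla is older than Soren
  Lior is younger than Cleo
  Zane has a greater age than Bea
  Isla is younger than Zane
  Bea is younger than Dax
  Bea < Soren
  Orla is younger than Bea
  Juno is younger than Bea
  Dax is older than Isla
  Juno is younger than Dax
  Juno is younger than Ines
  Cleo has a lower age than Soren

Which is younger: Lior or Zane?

Chaining the given relations: Lior < Cleo < Juno < Orla < Bea < Soren < Isla < Zane.
So Lior < Zane; Lior is the younger of the two.

Lior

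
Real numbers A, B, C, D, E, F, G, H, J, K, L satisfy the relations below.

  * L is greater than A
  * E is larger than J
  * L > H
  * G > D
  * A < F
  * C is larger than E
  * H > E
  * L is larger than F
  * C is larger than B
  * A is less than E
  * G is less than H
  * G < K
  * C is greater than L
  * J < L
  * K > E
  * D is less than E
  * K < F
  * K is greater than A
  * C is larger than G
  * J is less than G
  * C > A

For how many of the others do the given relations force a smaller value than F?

6

From F the given relations immediately reach A, K.
From those, G, E — 4 in total.
From those, J, D — 6 in total.
Nothing else is reachable below F; 6 in all.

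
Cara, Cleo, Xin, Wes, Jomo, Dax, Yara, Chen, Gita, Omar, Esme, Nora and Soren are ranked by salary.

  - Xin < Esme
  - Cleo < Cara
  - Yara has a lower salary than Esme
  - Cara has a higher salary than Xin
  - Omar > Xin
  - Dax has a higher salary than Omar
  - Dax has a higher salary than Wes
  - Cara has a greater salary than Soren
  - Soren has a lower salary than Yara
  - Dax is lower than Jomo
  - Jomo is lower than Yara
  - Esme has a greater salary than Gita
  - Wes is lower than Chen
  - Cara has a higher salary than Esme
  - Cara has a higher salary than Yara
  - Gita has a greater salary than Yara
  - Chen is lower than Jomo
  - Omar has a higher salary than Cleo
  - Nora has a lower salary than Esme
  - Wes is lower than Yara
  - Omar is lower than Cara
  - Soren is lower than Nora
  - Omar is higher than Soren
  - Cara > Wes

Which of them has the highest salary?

Cara

Chaining downward from Cara: directly below it, Wes, Cleo, Xin, Soren, Omar, Yara, Esme; then Nora, Jomo, Gita; then Chen, Dax.
That covers every other element, and nothing is given above Cara, so Cara is the highest salary.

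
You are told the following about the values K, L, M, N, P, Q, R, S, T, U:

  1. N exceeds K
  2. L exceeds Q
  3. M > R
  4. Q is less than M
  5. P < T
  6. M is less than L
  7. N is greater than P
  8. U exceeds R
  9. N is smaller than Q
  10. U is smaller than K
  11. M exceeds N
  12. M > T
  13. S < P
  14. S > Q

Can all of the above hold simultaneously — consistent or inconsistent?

Chaining the given relations yields N < Q < S < P, so N < P. But one relation states P < N. These cannot both hold.

inconsistent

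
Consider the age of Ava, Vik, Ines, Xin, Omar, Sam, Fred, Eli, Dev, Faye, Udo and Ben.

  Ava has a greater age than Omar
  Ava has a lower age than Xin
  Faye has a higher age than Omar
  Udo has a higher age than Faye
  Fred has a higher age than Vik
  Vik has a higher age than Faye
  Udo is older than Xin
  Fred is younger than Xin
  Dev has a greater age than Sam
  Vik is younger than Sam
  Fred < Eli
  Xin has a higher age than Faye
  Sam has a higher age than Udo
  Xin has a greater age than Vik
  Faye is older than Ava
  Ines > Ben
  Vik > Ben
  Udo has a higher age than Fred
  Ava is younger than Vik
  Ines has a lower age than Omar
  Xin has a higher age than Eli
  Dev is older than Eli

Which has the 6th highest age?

Fred

The consecutive relations fix a unique order: Ben < Ines < Omar < Ava < Faye < Vik < Fred < Eli < Xin < Udo < Sam < Dev.
The 6th largest is Fred.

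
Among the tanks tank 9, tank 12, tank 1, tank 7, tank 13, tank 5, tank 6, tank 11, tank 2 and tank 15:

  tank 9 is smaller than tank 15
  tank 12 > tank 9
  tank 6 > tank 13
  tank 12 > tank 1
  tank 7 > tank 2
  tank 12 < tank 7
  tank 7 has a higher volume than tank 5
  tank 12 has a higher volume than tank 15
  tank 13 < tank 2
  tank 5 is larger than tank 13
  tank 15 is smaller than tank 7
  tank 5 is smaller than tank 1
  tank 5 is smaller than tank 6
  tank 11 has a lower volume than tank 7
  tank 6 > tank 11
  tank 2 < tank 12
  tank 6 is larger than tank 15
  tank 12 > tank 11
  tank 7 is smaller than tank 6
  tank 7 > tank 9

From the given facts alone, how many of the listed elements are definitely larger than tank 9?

Directly above tank 9: tank 15, tank 12, tank 7.
One step further: tank 6 (4 so far).
No other element is forced above tank 9 by the given relations, so the count is 4.

4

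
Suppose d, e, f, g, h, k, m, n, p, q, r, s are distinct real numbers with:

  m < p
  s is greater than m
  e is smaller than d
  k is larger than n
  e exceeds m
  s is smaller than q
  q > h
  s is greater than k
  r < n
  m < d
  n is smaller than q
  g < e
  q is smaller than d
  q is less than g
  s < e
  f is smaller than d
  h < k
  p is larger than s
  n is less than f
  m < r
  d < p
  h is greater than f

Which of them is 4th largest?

g

Piecing the relations together gives one ordering: m < r < n < f < h < k < s < q < g < e < d < p.
The 4th largest is g.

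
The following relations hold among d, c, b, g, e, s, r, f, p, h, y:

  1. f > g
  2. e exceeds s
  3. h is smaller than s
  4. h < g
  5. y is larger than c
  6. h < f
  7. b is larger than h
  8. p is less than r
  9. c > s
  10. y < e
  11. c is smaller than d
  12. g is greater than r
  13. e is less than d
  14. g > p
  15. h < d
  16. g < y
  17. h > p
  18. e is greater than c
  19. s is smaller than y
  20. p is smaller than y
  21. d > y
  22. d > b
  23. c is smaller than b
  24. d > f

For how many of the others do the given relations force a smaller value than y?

The elements the relations force below y are p, h, s, r, g, c — no chain reaches any other.
That is 6.

6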